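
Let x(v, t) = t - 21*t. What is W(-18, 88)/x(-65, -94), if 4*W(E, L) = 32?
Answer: 1/235 ≈ 0.0042553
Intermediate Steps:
W(E, L) = 8 (W(E, L) = (¼)*32 = 8)
x(v, t) = -20*t
W(-18, 88)/x(-65, -94) = 8/((-20*(-94))) = 8/1880 = 8*(1/1880) = 1/235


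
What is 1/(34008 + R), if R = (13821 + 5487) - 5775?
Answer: 1/47541 ≈ 2.1034e-5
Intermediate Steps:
R = 13533 (R = 19308 - 5775 = 13533)
1/(34008 + R) = 1/(34008 + 13533) = 1/47541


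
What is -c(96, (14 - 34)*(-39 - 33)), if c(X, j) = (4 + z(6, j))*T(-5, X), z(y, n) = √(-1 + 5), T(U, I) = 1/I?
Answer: -1/16 ≈ -0.062500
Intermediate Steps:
z(y, n) = 2 (z(y, n) = √4 = 2)
c(X, j) = 6/X (c(X, j) = (4 + 2)/X = 6/X)
-c(96, (14 - 34)*(-39 - 33)) = -6/96 = -1*1/16 = -1/16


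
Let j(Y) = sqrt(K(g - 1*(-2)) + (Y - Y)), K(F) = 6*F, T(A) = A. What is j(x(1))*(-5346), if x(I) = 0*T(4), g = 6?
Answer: -21384*sqrt(3) ≈ -37038.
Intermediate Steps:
x(I) = 0 (x(I) = 0*4 = 0)
j(Y) = 4*sqrt(3) (j(Y) = sqrt(6*(6 - 1*(-2)) + (Y - Y)) = sqrt(6*(6 + 2) + 0) = sqrt(6*8 + 0) = sqrt(48 + 0) = sqrt(48) = 4*sqrt(3))
j(x(1))*(-5346) = (4*sqrt(3))*(-5346) = -21384*sqrt(3)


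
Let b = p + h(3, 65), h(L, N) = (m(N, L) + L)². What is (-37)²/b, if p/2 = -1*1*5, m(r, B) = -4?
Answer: -1369/9 ≈ -152.11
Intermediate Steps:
h(L, N) = (-4 + L)²
p = -10 (p = 2*(-1*1*5) = 2*(-1*5) = 2*(-5) = -10)
b = -9 (b = -10 + (-4 + 3)² = -10 + (-1)² = -10 + 1 = -9)
(-37)²/b = (-37)²/(-9) = 1369*(-⅑) = -1369/9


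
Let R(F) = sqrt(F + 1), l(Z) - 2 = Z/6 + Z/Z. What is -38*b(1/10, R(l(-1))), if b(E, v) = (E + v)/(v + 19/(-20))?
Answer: -179132/3517 - 7980*sqrt(138)/3517 ≈ -77.588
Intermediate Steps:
l(Z) = 3 + Z/6 (l(Z) = 2 + (Z/6 + Z/Z) = 2 + (Z*(1/6) + 1) = 2 + (Z/6 + 1) = 2 + (1 + Z/6) = 3 + Z/6)
R(F) = sqrt(1 + F)
b(E, v) = (E + v)/(-19/20 + v) (b(E, v) = (E + v)/(v + 19*(-1/20)) = (E + v)/(v - 19/20) = (E + v)/(-19/20 + v))
-38*b(1/10, R(l(-1))) = -760*(1/10 + sqrt(1 + (3 + (1/6)*(-1))))/(-19 + 20*sqrt(1 + (3 + (1/6)*(-1)))) = -760*(1/10 + sqrt(1 + (3 - 1/6)))/(-19 + 20*sqrt(1 + (3 - 1/6))) = -760*(1/10 + sqrt(1 + 17/6))/(-19 + 20*sqrt(1 + 17/6)) = -760*(1/10 + sqrt(23/6))/(-19 + 20*sqrt(23/6)) = -760*(1/10 + sqrt(138)/6)/(-19 + 20*(sqrt(138)/6)) = -760*(1/10 + sqrt(138)/6)/(-19 + 10*sqrt(138)/3)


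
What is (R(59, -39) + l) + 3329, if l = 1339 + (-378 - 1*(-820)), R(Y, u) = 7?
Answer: 5117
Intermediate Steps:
l = 1781 (l = 1339 + (-378 + 820) = 1339 + 442 = 1781)
(R(59, -39) + l) + 3329 = (7 + 1781) + 3329 = 1788 + 3329 = 5117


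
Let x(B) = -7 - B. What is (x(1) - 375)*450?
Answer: -172350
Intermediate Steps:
(x(1) - 375)*450 = ((-7 - 1*1) - 375)*450 = ((-7 - 1) - 375)*450 = (-8 - 375)*450 = -383*450 = -172350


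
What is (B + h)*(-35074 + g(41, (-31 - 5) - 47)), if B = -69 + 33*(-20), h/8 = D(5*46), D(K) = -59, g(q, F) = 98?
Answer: 42006176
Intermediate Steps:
h = -472 (h = 8*(-59) = -472)
B = -729 (B = -69 - 660 = -729)
(B + h)*(-35074 + g(41, (-31 - 5) - 47)) = (-729 - 472)*(-35074 + 98) = -1201*(-34976) = 42006176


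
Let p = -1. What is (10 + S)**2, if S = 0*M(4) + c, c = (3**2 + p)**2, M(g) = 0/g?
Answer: 5476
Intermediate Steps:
M(g) = 0
c = 64 (c = (3**2 - 1)**2 = (9 - 1)**2 = 8**2 = 64)
S = 64 (S = 0*0 + 64 = 0 + 64 = 64)
(10 + S)**2 = (10 + 64)**2 = 74**2 = 5476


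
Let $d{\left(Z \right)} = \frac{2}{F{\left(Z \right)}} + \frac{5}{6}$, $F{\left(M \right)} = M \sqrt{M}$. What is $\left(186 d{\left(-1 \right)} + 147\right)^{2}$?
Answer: $-47180 + 224688 i \approx -47180.0 + 2.2469 \cdot 10^{5} i$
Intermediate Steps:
$F{\left(M \right)} = M^{\frac{3}{2}}$
$d{\left(Z \right)} = \frac{5}{6} + \frac{2}{Z^{\frac{3}{2}}}$ ($d{\left(Z \right)} = \frac{2}{Z^{\frac{3}{2}}} + \frac{5}{6} = \frac{5}{6} + \frac{2}{Z^{\frac{3}{2}}}$)
$\left(186 d{\left(-1 \right)} + 147\right)^{2} = \left(186 \left(\frac{5}{6} + \frac{2}{\left(-1\right) i}\right) + 147\right)^{2} = \left(186 \left(\frac{5}{6} + 2 i\right) + 147\right)^{2} = \left(\left(155 + 372 i\right) + 147\right)^{2} = \left(302 + 372 i\right)^{2}$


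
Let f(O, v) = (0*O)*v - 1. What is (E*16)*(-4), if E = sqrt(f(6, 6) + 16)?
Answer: -64*sqrt(15) ≈ -247.87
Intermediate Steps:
f(O, v) = -1 (f(O, v) = 0*v - 1 = 0 - 1 = -1)
E = sqrt(15) (E = sqrt(-1 + 16) = sqrt(15) ≈ 3.8730)
(E*16)*(-4) = (sqrt(15)*16)*(-4) = (16*sqrt(15))*(-4) = -64*sqrt(15)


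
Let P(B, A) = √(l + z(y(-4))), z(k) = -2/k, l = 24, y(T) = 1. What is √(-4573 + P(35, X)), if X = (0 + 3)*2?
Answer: √(-4573 + √22) ≈ 67.589*I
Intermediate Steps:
X = 6 (X = 3*2 = 6)
P(B, A) = √22 (P(B, A) = √(24 - 2/1) = √(24 - 2*1) = √(24 - 2) = √22)
√(-4573 + P(35, X)) = √(-4573 + √22)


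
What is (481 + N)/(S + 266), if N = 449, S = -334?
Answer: -465/34 ≈ -13.676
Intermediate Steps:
(481 + N)/(S + 266) = (481 + 449)/(-334 + 266) = 930/(-68) = 930*(-1/68) = -465/34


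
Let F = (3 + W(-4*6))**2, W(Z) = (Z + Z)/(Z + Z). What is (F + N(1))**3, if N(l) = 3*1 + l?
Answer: 8000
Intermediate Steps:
N(l) = 3 + l
W(Z) = 1 (W(Z) = (2*Z)/((2*Z)) = (2*Z)*(1/(2*Z)) = 1)
F = 16 (F = (3 + 1)**2 = 4**2 = 16)
(F + N(1))**3 = (16 + (3 + 1))**3 = (16 + 4)**3 = 20**3 = 8000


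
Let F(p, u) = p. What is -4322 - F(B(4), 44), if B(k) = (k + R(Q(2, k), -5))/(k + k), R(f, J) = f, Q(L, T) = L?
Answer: -17291/4 ≈ -4322.8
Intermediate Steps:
B(k) = (2 + k)/(2*k) (B(k) = (k + 2)/(k + k) = (2 + k)/((2*k)) = (2 + k)*(1/(2*k)) = (2 + k)/(2*k))
-4322 - F(B(4), 44) = -4322 - (2 + 4)/(2*4) = -4322 - 6/(2*4) = -4322 - 1*¾ = -4322 - ¾ = -17291/4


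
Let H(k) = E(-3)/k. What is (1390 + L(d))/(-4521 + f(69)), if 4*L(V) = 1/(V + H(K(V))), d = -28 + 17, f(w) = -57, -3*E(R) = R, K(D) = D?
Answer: -226103/744688 ≈ -0.30362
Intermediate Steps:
E(R) = -R/3
d = -11
H(k) = 1/k (H(k) = (-⅓*(-3))/k = 1/k)
L(V) = 1/(4*(V + 1/V))
(1390 + L(d))/(-4521 + f(69)) = (1390 + (¼)*(-11)/(1 + (-11)²))/(-4521 - 57) = (1390 + (¼)*(-11)/(1 + 121))/(-4578) = (1390 + (¼)*(-11)/122)*(-1/4578) = (1390 + (¼)*(-11)*(1/122))*(-1/4578) = (1390 - 11/488)*(-1/4578) = (678309/488)*(-1/4578) = -226103/744688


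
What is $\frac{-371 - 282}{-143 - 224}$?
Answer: $\frac{653}{367} \approx 1.7793$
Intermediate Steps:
$\frac{-371 - 282}{-143 - 224} = - \frac{653}{-367} = \left(-653\right) \left(- \frac{1}{367}\right) = \frac{653}{367}$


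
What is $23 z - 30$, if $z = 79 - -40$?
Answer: $2707$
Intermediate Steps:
$z = 119$ ($z = 79 + 40 = 119$)
$23 z - 30 = 23 \cdot 119 - 30 = 2737 - 30 = 2707$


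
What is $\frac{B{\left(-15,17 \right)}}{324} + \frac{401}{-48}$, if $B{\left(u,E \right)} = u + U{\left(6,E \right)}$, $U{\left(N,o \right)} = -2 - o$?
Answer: $- \frac{10963}{1296} \approx -8.4591$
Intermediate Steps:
$B{\left(u,E \right)} = -2 + u - E$ ($B{\left(u,E \right)} = u - \left(2 + E\right) = -2 + u - E$)
$\frac{B{\left(-15,17 \right)}}{324} + \frac{401}{-48} = \frac{-2 - 15 - 17}{324} + \frac{401}{-48} = \left(-2 - 15 - 17\right) \frac{1}{324} + 401 \left(- \frac{1}{48}\right) = \left(-34\right) \frac{1}{324} - \frac{401}{48} = - \frac{17}{162} - \frac{401}{48} = - \frac{10963}{1296}$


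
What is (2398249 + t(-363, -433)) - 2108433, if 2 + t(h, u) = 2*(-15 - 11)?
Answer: 289762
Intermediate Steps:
t(h, u) = -54 (t(h, u) = -2 + 2*(-15 - 11) = -2 + 2*(-26) = -2 - 52 = -54)
(2398249 + t(-363, -433)) - 2108433 = (2398249 - 54) - 2108433 = 2398195 - 2108433 = 289762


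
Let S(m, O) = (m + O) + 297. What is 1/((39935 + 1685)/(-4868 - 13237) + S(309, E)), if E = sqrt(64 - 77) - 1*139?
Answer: 6092995143/2831592529822 - 13111641*I*sqrt(13)/2831592529822 ≈ 0.0021518 - 1.6695e-5*I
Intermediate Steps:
E = -139 + I*sqrt(13) (E = sqrt(-13) - 139 = I*sqrt(13) - 139 = -139 + I*sqrt(13) ≈ -139.0 + 3.6056*I)
S(m, O) = 297 + O + m (S(m, O) = (O + m) + 297 = 297 + O + m)
1/((39935 + 1685)/(-4868 - 13237) + S(309, E)) = 1/((39935 + 1685)/(-4868 - 13237) + (297 + (-139 + I*sqrt(13)) + 309)) = 1/(41620/(-18105) + (467 + I*sqrt(13))) = 1/(41620*(-1/18105) + (467 + I*sqrt(13))) = 1/(-8324/3621 + (467 + I*sqrt(13))) = 1/(1682683/3621 + I*sqrt(13))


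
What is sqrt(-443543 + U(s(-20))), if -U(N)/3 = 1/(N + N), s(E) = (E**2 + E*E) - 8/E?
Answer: I*sqrt(789309610243)/1334 ≈ 665.99*I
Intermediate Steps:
s(E) = -8/E + 2*E**2 (s(E) = (E**2 + E**2) - 8/E = 2*E**2 - 8/E = -8/E + 2*E**2)
U(N) = -3/(2*N) (U(N) = -3/(N + N) = -3*1/(2*N) = -3/(2*N))
sqrt(-443543 + U(s(-20))) = sqrt(-443543 - 3*(-10/(-4 + (-20)**3))/2) = sqrt(-443543 - 3*(-10/(-4 - 8000))/2) = sqrt(-443543 - 3/(2*(2*(-1/20)*(-8004)))) = sqrt(-443543 - 3/(2*4002/5)) = sqrt(-443543 - 3/2*5/4002) = sqrt(-443543 - 5/2668) = sqrt(-1183372729/2668) = I*sqrt(789309610243)/1334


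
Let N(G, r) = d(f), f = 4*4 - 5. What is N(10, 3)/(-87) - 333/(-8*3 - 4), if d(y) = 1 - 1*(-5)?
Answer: 9601/812 ≈ 11.824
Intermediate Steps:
f = 11 (f = 16 - 5 = 11)
d(y) = 6 (d(y) = 1 + 5 = 6)
N(G, r) = 6
N(10, 3)/(-87) - 333/(-8*3 - 4) = 6/(-87) - 333/(-8*3 - 4) = 6*(-1/87) - 333/(-24 - 4) = -2/29 - 333/(-28) = -2/29 - 333*(-1/28) = -2/29 + 333/28 = 9601/812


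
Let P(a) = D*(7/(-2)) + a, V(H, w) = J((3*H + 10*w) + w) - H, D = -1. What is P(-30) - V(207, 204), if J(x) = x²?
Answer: -16416089/2 ≈ -8.2080e+6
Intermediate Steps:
V(H, w) = (3*H + 11*w)² - H (V(H, w) = ((3*H + 10*w) + w)² - H = (3*H + 11*w)² - H)
P(a) = 7/2 + a (P(a) = -7/(-2) + a = -7*(-1)/2 + a = -1*(-7/2) + a = 7/2 + a)
P(-30) - V(207, 204) = (7/2 - 30) - ((3*207 + 11*204)² - 1*207) = -53/2 - ((621 + 2244)² - 207) = -53/2 - (2865² - 207) = -53/2 - (8208225 - 207) = -53/2 - 1*8208018 = -53/2 - 8208018 = -16416089/2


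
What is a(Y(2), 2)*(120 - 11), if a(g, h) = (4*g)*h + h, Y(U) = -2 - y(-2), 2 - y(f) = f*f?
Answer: 218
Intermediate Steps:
y(f) = 2 - f**2 (y(f) = 2 - f*f = 2 - f**2)
Y(U) = 0 (Y(U) = -2 - (2 - 1*(-2)**2) = -2 - (2 - 1*4) = -2 - (2 - 4) = -2 - 1*(-2) = -2 + 2 = 0)
a(g, h) = h + 4*g*h (a(g, h) = 4*g*h + h = h + 4*g*h)
a(Y(2), 2)*(120 - 11) = (2*(1 + 4*0))*(120 - 11) = (2*(1 + 0))*109 = (2*1)*109 = 2*109 = 218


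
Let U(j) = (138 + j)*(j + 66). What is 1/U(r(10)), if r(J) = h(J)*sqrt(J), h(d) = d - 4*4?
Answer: 263/2073924 + 17*sqrt(10)/1036962 ≈ 0.00017866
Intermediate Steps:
h(d) = -16 + d (h(d) = d - 16 = -16 + d)
r(J) = sqrt(J)*(-16 + J) (r(J) = (-16 + J)*sqrt(J) = sqrt(J)*(-16 + J))
U(j) = (66 + j)*(138 + j) (U(j) = (138 + j)*(66 + j) = (66 + j)*(138 + j))
1/U(r(10)) = 1/(9108 + (sqrt(10)*(-16 + 10))**2 + 204*(sqrt(10)*(-16 + 10))) = 1/(9108 + (sqrt(10)*(-6))**2 + 204*(sqrt(10)*(-6))) = 1/(9108 + (-6*sqrt(10))**2 + 204*(-6*sqrt(10))) = 1/(9108 + 360 - 1224*sqrt(10)) = 1/(9468 - 1224*sqrt(10))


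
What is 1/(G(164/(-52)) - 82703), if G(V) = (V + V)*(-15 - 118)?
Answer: -13/1064233 ≈ -1.2215e-5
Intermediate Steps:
G(V) = -266*V (G(V) = (2*V)*(-133) = -266*V)
1/(G(164/(-52)) - 82703) = 1/(-43624/(-52) - 82703) = 1/(-43624*(-1)/52 - 82703) = 1/(-266*(-41/13) - 82703) = 1/(10906/13 - 82703) = 1/(-1064233/13) = -13/1064233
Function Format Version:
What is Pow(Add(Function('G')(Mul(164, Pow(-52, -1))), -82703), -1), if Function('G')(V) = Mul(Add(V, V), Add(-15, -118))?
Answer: Rational(-13, 1064233) ≈ -1.2215e-5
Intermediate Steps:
Function('G')(V) = Mul(-266, V) (Function('G')(V) = Mul(Mul(2, V), -133) = Mul(-266, V))
Pow(Add(Function('G')(Mul(164, Pow(-52, -1))), -82703), -1) = Pow(Add(Mul(-266, Mul(164, Pow(-52, -1))), -82703), -1) = Pow(Add(Mul(-266, Mul(164, Rational(-1, 52))), -82703), -1) = Pow(Add(Mul(-266, Rational(-41, 13)), -82703), -1) = Pow(Add(Rational(10906, 13), -82703), -1) = Pow(Rational(-1064233, 13), -1) = Rational(-13, 1064233)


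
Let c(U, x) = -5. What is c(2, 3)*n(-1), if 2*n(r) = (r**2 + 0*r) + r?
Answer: 0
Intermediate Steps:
n(r) = r/2 + r**2/2 (n(r) = ((r**2 + 0*r) + r)/2 = ((r**2 + 0) + r)/2 = (r**2 + r)/2 = (r + r**2)/2 = r/2 + r**2/2)
c(2, 3)*n(-1) = -5*(-1)*(1 - 1)/2 = -5*(-1)*0/2 = -5*0 = 0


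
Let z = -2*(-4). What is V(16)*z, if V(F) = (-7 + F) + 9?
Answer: 144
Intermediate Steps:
V(F) = 2 + F
z = 8
V(16)*z = (2 + 16)*8 = 18*8 = 144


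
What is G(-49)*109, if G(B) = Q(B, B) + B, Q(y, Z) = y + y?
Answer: -16023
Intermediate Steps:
Q(y, Z) = 2*y
G(B) = 3*B (G(B) = 2*B + B = 3*B)
G(-49)*109 = (3*(-49))*109 = -147*109 = -16023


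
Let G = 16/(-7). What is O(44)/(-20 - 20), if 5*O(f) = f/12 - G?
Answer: -5/168 ≈ -0.029762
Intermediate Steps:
G = -16/7 (G = 16*(-⅐) = -16/7 ≈ -2.2857)
O(f) = 16/35 + f/60 (O(f) = (f/12 - 1*(-16/7))/5 = (f*(1/12) + 16/7)/5 = (f/12 + 16/7)/5 = (16/7 + f/12)/5 = 16/35 + f/60)
O(44)/(-20 - 20) = (16/35 + (1/60)*44)/(-20 - 20) = (16/35 + 11/15)/(-40) = (25/21)*(-1/40) = -5/168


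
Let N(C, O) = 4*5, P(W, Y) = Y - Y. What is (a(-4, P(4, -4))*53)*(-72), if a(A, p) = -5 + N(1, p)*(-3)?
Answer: 248040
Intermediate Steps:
P(W, Y) = 0
N(C, O) = 20
a(A, p) = -65 (a(A, p) = -5 + 20*(-3) = -5 - 60 = -65)
(a(-4, P(4, -4))*53)*(-72) = -65*53*(-72) = -3445*(-72) = 248040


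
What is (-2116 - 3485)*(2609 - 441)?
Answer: -12142968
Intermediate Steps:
(-2116 - 3485)*(2609 - 441) = -5601*2168 = -12142968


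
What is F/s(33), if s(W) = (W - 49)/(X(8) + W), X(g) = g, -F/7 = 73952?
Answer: 1326514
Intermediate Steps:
F = -517664 (F = -7*73952 = -517664)
s(W) = (-49 + W)/(8 + W) (s(W) = (W - 49)/(8 + W) = (-49 + W)/(8 + W))
F/s(33) = -517664*(8 + 33)/(-49 + 33) = -517664/(-16/41) = -517664*(-41/16) = 1326514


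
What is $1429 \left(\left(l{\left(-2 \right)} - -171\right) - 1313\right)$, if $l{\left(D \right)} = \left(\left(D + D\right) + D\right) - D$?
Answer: $-1637634$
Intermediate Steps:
$l{\left(D \right)} = 2 D$ ($l{\left(D \right)} = \left(2 D + D\right) - D = 3 D - D = 2 D$)
$1429 \left(\left(l{\left(-2 \right)} - -171\right) - 1313\right) = 1429 \left(\left(2 \left(-2\right) - -171\right) - 1313\right) = 1429 \left(\left(-4 + 171\right) - 1313\right) = 1429 \left(167 - 1313\right) = 1429 \left(-1146\right) = -1637634$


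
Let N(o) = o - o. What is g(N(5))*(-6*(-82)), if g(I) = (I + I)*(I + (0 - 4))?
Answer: 0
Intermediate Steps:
N(o) = 0
g(I) = 2*I*(-4 + I) (g(I) = (2*I)*(I - 4) = (2*I)*(-4 + I) = 2*I*(-4 + I))
g(N(5))*(-6*(-82)) = (2*0*(-4 + 0))*(-6*(-82)) = (2*0*(-4))*492 = 0*492 = 0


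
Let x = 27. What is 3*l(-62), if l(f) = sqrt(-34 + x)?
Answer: 3*I*sqrt(7) ≈ 7.9373*I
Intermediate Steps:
l(f) = I*sqrt(7) (l(f) = sqrt(-34 + 27) = sqrt(-7) = I*sqrt(7))
3*l(-62) = 3*(I*sqrt(7)) = 3*I*sqrt(7)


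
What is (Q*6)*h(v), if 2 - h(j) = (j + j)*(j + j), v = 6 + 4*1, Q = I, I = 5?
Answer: -11940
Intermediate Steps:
Q = 5
v = 10 (v = 6 + 4 = 10)
h(j) = 2 - 4*j² (h(j) = 2 - (j + j)*(j + j) = 2 - 2*j*2*j = 2 - 4*j²)
(Q*6)*h(v) = (5*6)*(2 - 4*10²) = 30*(2 - 4*100) = 30*(2 - 400) = 30*(-398) = -11940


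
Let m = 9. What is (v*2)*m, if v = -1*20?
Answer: -360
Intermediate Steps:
v = -20
(v*2)*m = -20*2*9 = -40*9 = -360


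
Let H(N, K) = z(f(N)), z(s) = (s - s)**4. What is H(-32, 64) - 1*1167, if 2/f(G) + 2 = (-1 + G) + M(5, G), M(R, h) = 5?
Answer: -1167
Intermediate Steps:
f(G) = 2/(2 + G) (f(G) = 2/(-2 + ((-1 + G) + 5)) = 2/(-2 + (4 + G)) = 2/(2 + G))
z(s) = 0 (z(s) = 0**4 = 0)
H(N, K) = 0
H(-32, 64) - 1*1167 = 0 - 1*1167 = 0 - 1167 = -1167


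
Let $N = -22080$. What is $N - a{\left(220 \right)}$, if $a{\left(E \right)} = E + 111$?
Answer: $-22411$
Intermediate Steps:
$a{\left(E \right)} = 111 + E$
$N - a{\left(220 \right)} = -22080 - \left(111 + 220\right) = -22080 - 331 = -22411$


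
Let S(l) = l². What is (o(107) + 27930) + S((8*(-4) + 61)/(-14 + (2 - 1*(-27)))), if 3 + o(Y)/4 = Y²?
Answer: 16586491/225 ≈ 73718.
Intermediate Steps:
o(Y) = -12 + 4*Y²
(o(107) + 27930) + S((8*(-4) + 61)/(-14 + (2 - 1*(-27)))) = ((-12 + 4*107²) + 27930) + ((8*(-4) + 61)/(-14 + (2 - 1*(-27))))² = ((-12 + 4*11449) + 27930) + ((-32 + 61)/(-14 + (2 + 27)))² = ((-12 + 45796) + 27930) + (29/(-14 + 29))² = (45784 + 27930) + (29/15)² = 73714 + (29*(1/15))² = 73714 + (29/15)² = 73714 + 841/225 = 16586491/225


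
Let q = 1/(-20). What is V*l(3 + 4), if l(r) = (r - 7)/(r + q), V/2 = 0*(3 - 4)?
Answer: 0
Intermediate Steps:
q = -1/20 ≈ -0.050000
V = 0 (V = 2*(0*(3 - 4)) = 2*(0*(-1)) = 2*0 = 0)
l(r) = (-7 + r)/(-1/20 + r) (l(r) = (r - 7)/(r - 1/20) = (-7 + r)/(-1/20 + r))
V*l(3 + 4) = 0*(20*(-7 + (3 + 4))/(-1 + 20*(3 + 4))) = 0*(20*(-7 + 7)/(-1 + 20*7)) = 0*(20*0/(-1 + 140)) = 0*(20*0/139) = 0*(20*(1/139)*0) = 0*0 = 0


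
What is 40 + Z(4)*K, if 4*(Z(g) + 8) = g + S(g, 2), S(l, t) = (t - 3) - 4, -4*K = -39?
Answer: -647/16 ≈ -40.438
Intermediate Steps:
K = 39/4 (K = -1/4*(-39) = 39/4 ≈ 9.7500)
S(l, t) = -7 + t (S(l, t) = (-3 + t) - 4 = -7 + t)
Z(g) = -37/4 + g/4 (Z(g) = -8 + (g + (-7 + 2))/4 = -8 + (g - 5)/4 = -8 + (-5 + g)/4 = -8 + (-5/4 + g/4) = -37/4 + g/4)
40 + Z(4)*K = 40 + (-37/4 + (1/4)*4)*(39/4) = 40 + (-37/4 + 1)*(39/4) = 40 - 33/4*39/4 = 40 - 1287/16 = -647/16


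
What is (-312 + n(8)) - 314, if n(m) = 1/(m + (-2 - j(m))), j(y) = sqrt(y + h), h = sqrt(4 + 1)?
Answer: -626 + 1/(6 - sqrt(8 + sqrt(5))) ≈ -625.64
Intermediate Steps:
h = sqrt(5) ≈ 2.2361
j(y) = sqrt(y + sqrt(5))
n(m) = 1/(-2 + m - sqrt(m + sqrt(5))) (n(m) = 1/(m + (-2 - sqrt(m + sqrt(5)))) = 1/(-2 + m - sqrt(m + sqrt(5))))
(-312 + n(8)) - 314 = (-312 + 1/(-2 + 8 - sqrt(8 + sqrt(5)))) - 314 = (-312 + 1/(6 - sqrt(8 + sqrt(5)))) - 314 = -626 + 1/(6 - sqrt(8 + sqrt(5)))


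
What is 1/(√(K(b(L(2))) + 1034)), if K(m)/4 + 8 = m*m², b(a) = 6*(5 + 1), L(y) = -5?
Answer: √187626/187626 ≈ 0.0023086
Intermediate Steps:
b(a) = 36 (b(a) = 6*6 = 36)
K(m) = -32 + 4*m³ (K(m) = -32 + 4*(m*m²) = -32 + 4*m³)
1/(√(K(b(L(2))) + 1034)) = 1/(√((-32 + 4*36³) + 1034)) = 1/(√((-32 + 4*46656) + 1034)) = 1/(√((-32 + 186624) + 1034)) = 1/(√(186592 + 1034)) = 1/(√187626) = √187626/187626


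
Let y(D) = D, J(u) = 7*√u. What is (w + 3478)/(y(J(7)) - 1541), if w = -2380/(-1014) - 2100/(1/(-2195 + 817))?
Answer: -1131803735288/601894683 - 5141223976*√7/601894683 ≈ -1903.0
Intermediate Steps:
w = 1467157790/507 (w = -2380*(-1/1014) - 2100/(1/(-1378)) = 1190/507 - 2100/(-1/1378) = 1190/507 - 2100*(-1378) = 1190/507 + 2893800 = 1467157790/507 ≈ 2.8938e+6)
(w + 3478)/(y(J(7)) - 1541) = (1467157790/507 + 3478)/(7*√7 - 1541) = 1468921136/(507*(-1541 + 7*√7))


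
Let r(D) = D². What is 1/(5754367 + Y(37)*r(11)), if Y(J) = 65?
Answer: 1/5762232 ≈ 1.7354e-7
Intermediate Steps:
1/(5754367 + Y(37)*r(11)) = 1/(5754367 + 65*11²) = 1/(5754367 + 65*121) = 1/(5754367 + 7865) = 1/5762232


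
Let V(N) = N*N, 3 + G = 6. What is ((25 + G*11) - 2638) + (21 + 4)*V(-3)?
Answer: -2355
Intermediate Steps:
G = 3 (G = -3 + 6 = 3)
V(N) = N²
((25 + G*11) - 2638) + (21 + 4)*V(-3) = ((25 + 3*11) - 2638) + (21 + 4)*(-3)² = ((25 + 33) - 2638) + 25*9 = (58 - 2638) + 225 = -2580 + 225 = -2355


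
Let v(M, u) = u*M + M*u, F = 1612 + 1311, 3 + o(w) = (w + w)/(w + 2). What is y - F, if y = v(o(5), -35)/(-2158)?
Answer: -3153972/1079 ≈ -2923.1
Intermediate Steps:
o(w) = -3 + 2*w/(2 + w) (o(w) = -3 + (w + w)/(w + 2) = -3 + (2*w)/(2 + w) = -3 + 2*w/(2 + w))
F = 2923
v(M, u) = 2*M*u (v(M, u) = M*u + M*u = 2*M*u)
y = -55/1079 (y = (2*((-6 - 1*5)/(2 + 5))*(-35))/(-2158) = (2*((-6 - 5)/7)*(-35))*(-1/2158) = (2*((1/7)*(-11))*(-35))*(-1/2158) = (2*(-11/7)*(-35))*(-1/2158) = 110*(-1/2158) = -55/1079 ≈ -0.050973)
y - F = -55/1079 - 1*2923 = -55/1079 - 2923 = -3153972/1079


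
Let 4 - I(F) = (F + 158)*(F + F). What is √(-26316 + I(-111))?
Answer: I*√15878 ≈ 126.01*I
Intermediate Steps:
I(F) = 4 - 2*F*(158 + F) (I(F) = 4 - (F + 158)*(F + F) = 4 - (158 + F)*2*F = 4 - 2*F*(158 + F))
√(-26316 + I(-111)) = √(-26316 + (4 - 316*(-111) - 2*(-111)²)) = √(-26316 + (4 + 35076 - 2*12321)) = √(-26316 + (4 + 35076 - 24642)) = √(-26316 + 10438) = √(-15878) = I*√15878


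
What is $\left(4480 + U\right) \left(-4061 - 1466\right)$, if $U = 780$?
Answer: $-29072020$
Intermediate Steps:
$\left(4480 + U\right) \left(-4061 - 1466\right) = \left(4480 + 780\right) \left(-4061 - 1466\right) = 5260 \left(-5527\right) = -29072020$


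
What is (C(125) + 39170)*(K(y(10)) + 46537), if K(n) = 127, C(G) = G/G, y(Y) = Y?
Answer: 1827875544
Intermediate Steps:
C(G) = 1
(C(125) + 39170)*(K(y(10)) + 46537) = (1 + 39170)*(127 + 46537) = 39171*46664 = 1827875544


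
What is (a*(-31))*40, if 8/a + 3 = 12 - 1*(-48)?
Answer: -9920/57 ≈ -174.04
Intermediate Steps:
a = 8/57 (a = 8/(-3 + (12 - 1*(-48))) = 8/(-3 + (12 + 48)) = 8/(-3 + 60) = 8/57 ≈ 0.14035)
(a*(-31))*40 = ((8/57)*(-31))*40 = -248/57*40 = -9920/57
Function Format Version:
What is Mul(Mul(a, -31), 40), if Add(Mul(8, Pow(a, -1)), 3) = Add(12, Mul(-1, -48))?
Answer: Rational(-9920, 57) ≈ -174.04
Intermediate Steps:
a = Rational(8, 57) (a = Mul(8, Pow(Add(-3, Add(12, Mul(-1, -48))), -1)) = Mul(8, Pow(Add(-3, Add(12, 48)), -1)) = Mul(8, Pow(Add(-3, 60), -1)) = Mul(8, Pow(57, -1)) = Mul(8, Rational(1, 57)) = Rational(8, 57) ≈ 0.14035)
Mul(Mul(a, -31), 40) = Mul(Mul(Rational(8, 57), -31), 40) = Mul(Rational(-248, 57), 40) = Rational(-9920, 57)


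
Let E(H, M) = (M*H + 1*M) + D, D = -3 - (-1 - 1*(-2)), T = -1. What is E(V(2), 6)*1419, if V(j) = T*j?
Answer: -14190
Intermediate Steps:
D = -4 (D = -3 - (-1 + 2) = -3 - 1*1 = -3 - 1 = -4)
V(j) = -j
E(H, M) = -4 + M + H*M (E(H, M) = (M*H + 1*M) - 4 = (H*M + M) - 4 = (M + H*M) - 4 = -4 + M + H*M)
E(V(2), 6)*1419 = (-4 + 6 - 1*2*6)*1419 = (-4 + 6 - 2*6)*1419 = (-4 + 6 - 12)*1419 = -10*1419 = -14190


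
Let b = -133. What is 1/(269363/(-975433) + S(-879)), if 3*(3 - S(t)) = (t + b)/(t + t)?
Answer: 2572216821/6512771134 ≈ 0.39495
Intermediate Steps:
S(t) = 3 - (-133 + t)/(6*t) (S(t) = 3 - (t - 133)/(3*(t + t)) = 3 - (-133 + t)/(3*(2*t)) = 3 - (-133 + t)*1/(2*t)/3 = 3 - (-133 + t)/(6*t))
1/(269363/(-975433) + S(-879)) = 1/(269363/(-975433) + (⅙)*(133 + 17*(-879))/(-879)) = 1/(269363*(-1/975433) + (⅙)*(-1/879)*(133 - 14943)) = 1/(-269363/975433 + (⅙)*(-1/879)*(-14810)) = 1/(-269363/975433 + 7405/2637) = 1/(6512771134/2572216821) = 2572216821/6512771134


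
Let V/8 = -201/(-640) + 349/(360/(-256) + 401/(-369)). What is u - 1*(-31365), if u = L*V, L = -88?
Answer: 38179613523/294370 ≈ 1.2970e+5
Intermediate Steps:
V = -2631518043/2354960 (V = 8*(-201/(-640) + 349/(360/(-256) + 401/(-369))) = 8*(-201*(-1/640) + 349/(360*(-1/256) + 401*(-1/369))) = 8*(201/640 + 349/(-45/32 - 401/369)) = 8*(201/640 + 349/(-29437/11808)) = 8*(201/640 + 349*(-11808/29437)) = 8*(201/640 - 4120992/29437) = 8*(-2631518043/18839680) = -2631518043/2354960 ≈ -1117.4)
u = 28946698473/294370 (u = -88*(-2631518043/2354960) = 28946698473/294370 ≈ 98334.)
u - 1*(-31365) = 28946698473/294370 - 1*(-31365) = 28946698473/294370 + 31365 = 38179613523/294370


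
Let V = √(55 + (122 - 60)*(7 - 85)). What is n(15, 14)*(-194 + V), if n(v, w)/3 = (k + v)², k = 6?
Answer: -256662 + 1323*I*√4781 ≈ -2.5666e+5 + 91479.0*I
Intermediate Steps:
n(v, w) = 3*(6 + v)²
V = I*√4781 (V = √(55 + 62*(-78)) = √(55 - 4836) = √(-4781) = I*√4781 ≈ 69.145*I)
n(15, 14)*(-194 + V) = (3*(6 + 15)²)*(-194 + I*√4781) = (3*21²)*(-194 + I*√4781) = (3*441)*(-194 + I*√4781) = 1323*(-194 + I*√4781) = -256662 + 1323*I*√4781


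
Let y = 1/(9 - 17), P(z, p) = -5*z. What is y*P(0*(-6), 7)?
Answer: 0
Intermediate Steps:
y = -⅛ (y = 1/(-8) = -⅛ ≈ -0.12500)
y*P(0*(-6), 7) = -(-5)*0*(-6)/8 = -(-5)*0/8 = -⅛*0 = 0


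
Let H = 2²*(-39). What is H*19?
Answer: -2964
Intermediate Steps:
H = -156 (H = 4*(-39) = -156)
H*19 = -156*19 = -2964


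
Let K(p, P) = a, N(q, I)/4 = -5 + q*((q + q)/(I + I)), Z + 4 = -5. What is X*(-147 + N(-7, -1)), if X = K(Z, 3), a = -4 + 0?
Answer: 1452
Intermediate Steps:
Z = -9 (Z = -4 - 5 = -9)
N(q, I) = -20 + 4*q²/I (N(q, I) = 4*(-5 + q*((q + q)/(I + I))) = 4*(-5 + q*((2*q)/((2*I)))) = 4*(-5 + q*((2*q)*(1/(2*I)))) = 4*(-5 + q*(q/I)) = 4*(-5 + q²/I) = -20 + 4*q²/I)
a = -4
K(p, P) = -4
X = -4
X*(-147 + N(-7, -1)) = -4*(-147 + (-20 + 4*(-7)²/(-1))) = -4*(-147 + (-20 + 4*(-1)*49)) = -4*(-147 + (-20 - 196)) = -4*(-147 - 216) = -4*(-363) = 1452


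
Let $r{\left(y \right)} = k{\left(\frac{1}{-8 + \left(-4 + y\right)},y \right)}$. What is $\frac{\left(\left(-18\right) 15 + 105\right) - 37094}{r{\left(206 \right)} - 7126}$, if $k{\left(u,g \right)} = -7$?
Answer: $\frac{37259}{7133} \approx 5.2235$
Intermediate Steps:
$r{\left(y \right)} = -7$
$\frac{\left(\left(-18\right) 15 + 105\right) - 37094}{r{\left(206 \right)} - 7126} = \frac{\left(\left(-18\right) 15 + 105\right) - 37094}{-7 - 7126} = \frac{\left(-270 + 105\right) - 37094}{-7133} = \left(-165 - 37094\right) \left(- \frac{1}{7133}\right) = \left(-37259\right) \left(- \frac{1}{7133}\right) = \frac{37259}{7133}$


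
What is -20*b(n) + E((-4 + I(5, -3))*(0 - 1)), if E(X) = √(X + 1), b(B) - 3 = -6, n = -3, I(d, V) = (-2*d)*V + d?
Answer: 60 + I*√30 ≈ 60.0 + 5.4772*I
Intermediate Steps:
I(d, V) = d - 2*V*d (I(d, V) = -2*V*d + d = d - 2*V*d)
b(B) = -3 (b(B) = 3 - 6 = -3)
E(X) = √(1 + X)
-20*b(n) + E((-4 + I(5, -3))*(0 - 1)) = -20*(-3) + √(1 + (-4 + 5*(1 - 2*(-3)))*(0 - 1)) = 60 + √(1 + (-4 + 5*(1 + 6))*(-1)) = 60 + √(1 + (-4 + 5*7)*(-1)) = 60 + √(1 + (-4 + 35)*(-1)) = 60 + √(1 + 31*(-1)) = 60 + √(1 - 31) = 60 + √(-30) = 60 + I*√30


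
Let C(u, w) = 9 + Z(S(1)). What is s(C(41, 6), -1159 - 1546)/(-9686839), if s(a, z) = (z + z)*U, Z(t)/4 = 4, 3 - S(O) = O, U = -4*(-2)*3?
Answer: 129840/9686839 ≈ 0.013404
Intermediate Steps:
U = 24 (U = 8*3 = 24)
S(O) = 3 - O
Z(t) = 16 (Z(t) = 4*4 = 16)
C(u, w) = 25 (C(u, w) = 9 + 16 = 25)
s(a, z) = 48*z (s(a, z) = (z + z)*24 = (2*z)*24 = 48*z)
s(C(41, 6), -1159 - 1546)/(-9686839) = (48*(-1159 - 1546))/(-9686839) = (48*(-2705))*(-1/9686839) = -129840*(-1/9686839) = 129840/9686839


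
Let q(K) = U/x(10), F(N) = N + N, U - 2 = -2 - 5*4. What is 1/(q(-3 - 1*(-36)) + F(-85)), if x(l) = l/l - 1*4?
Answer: -3/490 ≈ -0.0061224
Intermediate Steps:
U = -20 (U = 2 + (-2 - 5*4) = 2 + (-2 - 20) = 2 - 22 = -20)
x(l) = -3 (x(l) = 1 - 4 = -3)
F(N) = 2*N
q(K) = 20/3 (q(K) = -20/(-3) = -20*(-⅓) = 20/3)
1/(q(-3 - 1*(-36)) + F(-85)) = 1/(20/3 + 2*(-85)) = 1/(20/3 - 170) = 1/(-490/3) = -3/490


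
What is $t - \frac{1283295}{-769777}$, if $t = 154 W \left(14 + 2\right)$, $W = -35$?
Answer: $- \frac{66384285185}{769777} \approx -86238.0$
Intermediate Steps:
$t = -86240$ ($t = 154 \left(-35\right) \left(14 + 2\right) = \left(-5390\right) 16 = -86240$)
$t - \frac{1283295}{-769777} = -86240 - \frac{1283295}{-769777} = -86240 - 1283295 \left(- \frac{1}{769777}\right) = -86240 - - \frac{1283295}{769777} = -86240 + \frac{1283295}{769777} = - \frac{66384285185}{769777}$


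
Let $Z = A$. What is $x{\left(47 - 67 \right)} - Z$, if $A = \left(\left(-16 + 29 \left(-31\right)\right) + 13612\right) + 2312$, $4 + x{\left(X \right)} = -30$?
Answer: $-15043$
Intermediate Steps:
$x{\left(X \right)} = -34$ ($x{\left(X \right)} = -4 - 30 = -34$)
$A = 15009$ ($A = \left(\left(-16 - 899\right) + 13612\right) + 2312 = \left(-915 + 13612\right) + 2312 = 12697 + 2312 = 15009$)
$Z = 15009$
$x{\left(47 - 67 \right)} - Z = -34 - 15009 = -15043$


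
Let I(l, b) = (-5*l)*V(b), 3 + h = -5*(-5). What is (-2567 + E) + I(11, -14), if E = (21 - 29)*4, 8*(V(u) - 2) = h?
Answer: -11441/4 ≈ -2860.3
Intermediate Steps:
h = 22 (h = -3 - 5*(-5) = -3 + 25 = 22)
V(u) = 19/4 (V(u) = 2 + (⅛)*22 = 2 + 11/4 = 19/4)
E = -32 (E = -8*4 = -32)
I(l, b) = -95*l/4 (I(l, b) = -5*l*(19/4) = -95*l/4)
(-2567 + E) + I(11, -14) = (-2567 - 32) - 95/4*11 = -2599 - 1045/4 = -11441/4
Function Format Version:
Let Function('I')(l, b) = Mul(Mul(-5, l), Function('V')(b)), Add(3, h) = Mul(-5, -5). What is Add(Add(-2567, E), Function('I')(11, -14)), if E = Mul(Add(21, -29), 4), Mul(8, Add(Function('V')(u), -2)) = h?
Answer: Rational(-11441, 4) ≈ -2860.3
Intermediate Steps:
h = 22 (h = Add(-3, Mul(-5, -5)) = Add(-3, 25) = 22)
Function('V')(u) = Rational(19, 4) (Function('V')(u) = Add(2, Mul(Rational(1, 8), 22)) = Add(2, Rational(11, 4)) = Rational(19, 4))
E = -32 (E = Mul(-8, 4) = -32)
Function('I')(l, b) = Mul(Rational(-95, 4), l) (Function('I')(l, b) = Mul(Mul(-5, l), Rational(19, 4)) = Mul(Rational(-95, 4), l))
Add(Add(-2567, E), Function('I')(11, -14)) = Add(Add(-2567, -32), Mul(Rational(-95, 4), 11)) = Add(-2599, Rational(-1045, 4)) = Rational(-11441, 4)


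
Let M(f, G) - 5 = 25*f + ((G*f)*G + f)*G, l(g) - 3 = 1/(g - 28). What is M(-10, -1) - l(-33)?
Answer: -13907/61 ≈ -227.98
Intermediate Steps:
l(g) = 3 + 1/(-28 + g) (l(g) = 3 + 1/(g - 28) = 3 + 1/(-28 + g))
M(f, G) = 5 + 25*f + G*(f + f*G**2) (M(f, G) = 5 + (25*f + ((G*f)*G + f)*G) = 5 + (25*f + (f*G**2 + f)*G) = 5 + (25*f + (f + f*G**2)*G) = 5 + (25*f + G*(f + f*G**2)) = 5 + 25*f + G*(f + f*G**2))
M(-10, -1) - l(-33) = (5 + 25*(-10) - 1*(-10) - 10*(-1)**3) - (-83 + 3*(-33))/(-28 - 33) = (5 - 250 + 10 - 10*(-1)) - (-83 - 99)/(-61) = (5 - 250 + 10 + 10) - (-1)*(-182)/61 = -225 - 1*182/61 = -225 - 182/61 = -13907/61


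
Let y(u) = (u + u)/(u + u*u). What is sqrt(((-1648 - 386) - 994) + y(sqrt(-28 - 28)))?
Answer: sqrt(-3028 + 2/(1 + 2*I*sqrt(14))) ≈ 0.0024 - 55.027*I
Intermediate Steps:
y(u) = 2*u/(u + u**2) (y(u) = (2*u)/(u + u**2) = 2*u/(u + u**2))
sqrt(((-1648 - 386) - 994) + y(sqrt(-28 - 28))) = sqrt(((-1648 - 386) - 994) + 2/(1 + sqrt(-28 - 28))) = sqrt((-2034 - 994) + 2/(1 + sqrt(-56))) = sqrt(-3028 + 2/(1 + 2*I*sqrt(14)))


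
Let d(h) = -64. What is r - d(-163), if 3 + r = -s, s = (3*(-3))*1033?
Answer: 9358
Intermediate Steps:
s = -9297 (s = -9*1033 = -9297)
r = 9294 (r = -3 - 1*(-9297) = -3 + 9297 = 9294)
r - d(-163) = 9294 - 1*(-64) = 9294 + 64 = 9358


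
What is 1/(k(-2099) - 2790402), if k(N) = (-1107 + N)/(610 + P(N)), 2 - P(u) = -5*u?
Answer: -9883/27577539760 ≈ -3.5837e-7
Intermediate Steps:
P(u) = 2 + 5*u (P(u) = 2 - (-5)*u = 2 + 5*u)
k(N) = (-1107 + N)/(612 + 5*N) (k(N) = (-1107 + N)/(610 + (2 + 5*N)) = (-1107 + N)/(612 + 5*N))
1/(k(-2099) - 2790402) = 1/((-1107 - 2099)/(612 + 5*(-2099)) - 2790402) = 1/(-3206/(612 - 10495) - 2790402) = 1/(-3206/(-9883) - 2790402) = 1/(-1/9883*(-3206) - 2790402) = 1/(3206/9883 - 2790402) = 1/(-27577539760/9883) = -9883/27577539760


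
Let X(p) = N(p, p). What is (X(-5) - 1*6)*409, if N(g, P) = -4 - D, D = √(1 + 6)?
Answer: -4090 - 409*√7 ≈ -5172.1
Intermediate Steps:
D = √7 ≈ 2.6458
N(g, P) = -4 - √7
X(p) = -4 - √7
(X(-5) - 1*6)*409 = ((-4 - √7) - 1*6)*409 = ((-4 - √7) - 6)*409 = (-10 - √7)*409 = -4090 - 409*√7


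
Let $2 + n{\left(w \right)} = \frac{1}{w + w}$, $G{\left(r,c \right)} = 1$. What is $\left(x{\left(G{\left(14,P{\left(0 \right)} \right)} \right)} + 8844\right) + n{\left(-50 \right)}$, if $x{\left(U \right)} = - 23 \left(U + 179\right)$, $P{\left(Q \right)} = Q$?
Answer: $\frac{470199}{100} \approx 4702.0$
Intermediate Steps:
$n{\left(w \right)} = -2 + \frac{1}{2 w}$ ($n{\left(w \right)} = -2 + \frac{1}{w + w} = -2 + \frac{1}{2 w}$)
$x{\left(U \right)} = -4117 - 23 U$ ($x{\left(U \right)} = - 23 \left(179 + U\right) = -4117 - 23 U$)
$\left(x{\left(G{\left(14,P{\left(0 \right)} \right)} \right)} + 8844\right) + n{\left(-50 \right)} = \left(\left(-4117 - 23\right) + 8844\right) - \left(2 - \frac{1}{2 \left(-50\right)}\right) = \left(\left(-4117 - 23\right) + 8844\right) + \left(-2 + \frac{1}{2} \left(- \frac{1}{50}\right)\right) = \left(-4140 + 8844\right) - \frac{201}{100} = 4704 - \frac{201}{100} = \frac{470199}{100}$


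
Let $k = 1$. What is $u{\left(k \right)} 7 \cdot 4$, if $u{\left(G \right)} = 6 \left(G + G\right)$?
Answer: $336$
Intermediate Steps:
$u{\left(G \right)} = 12 G$ ($u{\left(G \right)} = 6 \cdot 2 G = 12 G$)
$u{\left(k \right)} 7 \cdot 4 = 12 \cdot 1 \cdot 7 \cdot 4 = 12 \cdot 7 \cdot 4 = 84 \cdot 4 = 336$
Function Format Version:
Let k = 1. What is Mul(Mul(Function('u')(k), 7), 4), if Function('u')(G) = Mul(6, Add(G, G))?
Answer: 336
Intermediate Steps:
Function('u')(G) = Mul(12, G) (Function('u')(G) = Mul(6, Mul(2, G)) = Mul(12, G))
Mul(Mul(Function('u')(k), 7), 4) = Mul(Mul(Mul(12, 1), 7), 4) = Mul(Mul(12, 7), 4) = Mul(84, 4) = 336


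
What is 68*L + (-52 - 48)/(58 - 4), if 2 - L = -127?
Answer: 236794/27 ≈ 8770.1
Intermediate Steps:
L = 129 (L = 2 - 1*(-127) = 2 + 127 = 129)
68*L + (-52 - 48)/(58 - 4) = 68*129 + (-52 - 48)/(58 - 4) = 8772 - 100/54 = 8772 - 100*1/54 = 8772 - 50/27 = 236794/27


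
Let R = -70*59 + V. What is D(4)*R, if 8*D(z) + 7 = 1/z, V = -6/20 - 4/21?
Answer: 7806627/2240 ≈ 3485.1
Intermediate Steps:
V = -103/210 (V = -6*1/20 - 4*1/21 = -3/10 - 4/21 = -103/210 ≈ -0.49048)
D(z) = -7/8 + 1/(8*z)
R = -867403/210 (R = -70*59 - 103/210 = -4130 - 103/210 = -867403/210 ≈ -4130.5)
D(4)*R = ((⅛)*(1 - 7*4)/4)*(-867403/210) = ((⅛)*(¼)*(1 - 28))*(-867403/210) = ((⅛)*(¼)*(-27))*(-867403/210) = -27/32*(-867403/210) = 7806627/2240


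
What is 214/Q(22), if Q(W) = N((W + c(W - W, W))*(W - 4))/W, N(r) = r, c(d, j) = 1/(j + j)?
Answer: 103576/8721 ≈ 11.877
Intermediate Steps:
c(d, j) = 1/(2*j)
Q(W) = (-4 + W)*(W + 1/(2*W))/W (Q(W) = ((W + 1/(2*W))*(W - 4))/W = ((W + 1/(2*W))*(-4 + W))/W = ((-4 + W)*(W + 1/(2*W)))/W = (-4 + W)*(W + 1/(2*W))/W)
214/Q(22) = 214/(-4 + 22 + (½)/22 - 2/22²) = 214/(-4 + 22 + (½)*(1/22) - 2*1/484) = 214/(-4 + 22 + 1/44 - 1/242) = 214/(8721/484) = 214*(484/8721) = 103576/8721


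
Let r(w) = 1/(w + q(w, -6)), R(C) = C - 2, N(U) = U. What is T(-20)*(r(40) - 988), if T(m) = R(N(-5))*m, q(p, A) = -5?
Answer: -138316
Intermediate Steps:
R(C) = -2 + C
T(m) = -7*m (T(m) = (-2 - 5)*m = -7*m)
r(w) = 1/(-5 + w) (r(w) = 1/(w - 5) = 1/(-5 + w))
T(-20)*(r(40) - 988) = (-7*(-20))*(1/(-5 + 40) - 988) = 140*(1/35 - 988) = 140*(-34579/35) = -138316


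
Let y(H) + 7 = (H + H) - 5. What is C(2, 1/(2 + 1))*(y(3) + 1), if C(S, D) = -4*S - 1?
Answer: 45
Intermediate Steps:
C(S, D) = -1 - 4*S
y(H) = -12 + 2*H (y(H) = -7 + ((H + H) - 5) = -7 + (2*H - 5) = -7 + (-5 + 2*H) = -12 + 2*H)
C(2, 1/(2 + 1))*(y(3) + 1) = (-1 - 4*2)*((-12 + 2*3) + 1) = (-1 - 8)*((-12 + 6) + 1) = -9*(-6 + 1) = -9*(-5) = 45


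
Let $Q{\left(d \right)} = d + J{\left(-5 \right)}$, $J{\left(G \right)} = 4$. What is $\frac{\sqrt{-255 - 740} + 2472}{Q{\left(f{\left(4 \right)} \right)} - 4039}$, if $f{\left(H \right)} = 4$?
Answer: $- \frac{2472}{4031} - \frac{i \sqrt{995}}{4031} \approx -0.61325 - 0.0078253 i$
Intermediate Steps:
$Q{\left(d \right)} = 4 + d$ ($Q{\left(d \right)} = d + 4 = 4 + d$)
$\frac{\sqrt{-255 - 740} + 2472}{Q{\left(f{\left(4 \right)} \right)} - 4039} = \frac{\sqrt{-255 - 740} + 2472}{\left(4 + 4\right) - 4039} = \frac{\sqrt{-255 - 740} + 2472}{8 - 4039} = \frac{\sqrt{-255 - 740} + 2472}{-4031} = \left(\sqrt{-995} + 2472\right) \left(- \frac{1}{4031}\right) = \left(i \sqrt{995} + 2472\right) \left(- \frac{1}{4031}\right) = \left(2472 + i \sqrt{995}\right) \left(- \frac{1}{4031}\right) = - \frac{2472}{4031} - \frac{i \sqrt{995}}{4031}$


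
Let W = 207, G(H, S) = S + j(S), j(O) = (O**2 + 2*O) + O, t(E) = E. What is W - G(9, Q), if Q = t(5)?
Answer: 162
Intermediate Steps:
Q = 5
j(O) = O**2 + 3*O
G(H, S) = S + S*(3 + S)
W - G(9, Q) = 207 - 5*(4 + 5) = 207 - 5*9 = 207 - 1*45 = 207 - 45 = 162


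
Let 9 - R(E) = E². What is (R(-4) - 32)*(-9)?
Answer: 351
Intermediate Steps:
R(E) = 9 - E²
(R(-4) - 32)*(-9) = ((9 - 1*(-4)²) - 32)*(-9) = ((9 - 1*16) - 32)*(-9) = ((9 - 16) - 32)*(-9) = (-7 - 32)*(-9) = -39*(-9) = 351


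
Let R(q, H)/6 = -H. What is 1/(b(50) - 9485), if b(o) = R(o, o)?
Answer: -1/9785 ≈ -0.00010220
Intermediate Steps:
R(q, H) = -6*H (R(q, H) = 6*(-H) = -6*H)
b(o) = -6*o
1/(b(50) - 9485) = 1/(-6*50 - 9485) = 1/(-300 - 9485) = 1/(-9785) = -1/9785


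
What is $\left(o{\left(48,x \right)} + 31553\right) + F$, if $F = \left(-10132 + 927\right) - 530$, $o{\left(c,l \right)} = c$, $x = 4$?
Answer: $21866$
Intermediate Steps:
$F = -9735$ ($F = -9205 - 530 = -9735$)
$\left(o{\left(48,x \right)} + 31553\right) + F = \left(48 + 31553\right) - 9735 = 31601 - 9735 = 21866$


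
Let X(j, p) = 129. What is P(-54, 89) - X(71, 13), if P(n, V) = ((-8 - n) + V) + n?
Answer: -48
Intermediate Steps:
P(n, V) = -8 + V (P(n, V) = (-8 + V - n) + n = -8 + V)
P(-54, 89) - X(71, 13) = (-8 + 89) - 1*129 = 81 - 129 = -48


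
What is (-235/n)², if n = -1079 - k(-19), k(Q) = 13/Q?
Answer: 19936225/419758144 ≈ 0.047495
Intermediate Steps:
n = -20488/19 (n = -1079 - 13/(-19) = -1079 - 13*(-1)/19 = -1079 - 1*(-13/19) = -1079 + 13/19 = -20488/19 ≈ -1078.3)
(-235/n)² = (-235/(-20488/19))² = (-235*(-19/20488))² = (4465/20488)² = 19936225/419758144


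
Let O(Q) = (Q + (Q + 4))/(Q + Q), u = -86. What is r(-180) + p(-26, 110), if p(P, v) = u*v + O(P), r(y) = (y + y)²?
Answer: 1561832/13 ≈ 1.2014e+5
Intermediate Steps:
r(y) = 4*y² (r(y) = (2*y)² = 4*y²)
O(Q) = (4 + 2*Q)/(2*Q) (O(Q) = (Q + (4 + Q))/((2*Q)) = (4 + 2*Q)*(1/(2*Q)) = (4 + 2*Q)/(2*Q))
p(P, v) = -86*v + (2 + P)/P
r(-180) + p(-26, 110) = 4*(-180)² + (1 - 86*110 + 2/(-26)) = 4*32400 + (1 - 9460 + 2*(-1/26)) = 129600 + (1 - 9460 - 1/13) = 129600 - 122968/13 = 1561832/13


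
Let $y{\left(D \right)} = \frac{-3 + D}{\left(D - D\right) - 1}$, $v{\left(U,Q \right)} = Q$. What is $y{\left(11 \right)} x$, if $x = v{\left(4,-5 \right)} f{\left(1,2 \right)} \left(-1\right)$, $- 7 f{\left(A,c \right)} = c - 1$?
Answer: $\frac{40}{7} \approx 5.7143$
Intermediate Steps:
$f{\left(A,c \right)} = \frac{1}{7} - \frac{c}{7}$ ($f{\left(A,c \right)} = - \frac{c - 1}{7} = - \frac{-1 + c}{7} = \frac{1}{7} - \frac{c}{7}$)
$y{\left(D \right)} = 3 - D$ ($y{\left(D \right)} = \frac{-3 + D}{0 - 1} = \frac{-3 + D}{-1} = \left(-3 + D\right) \left(-1\right) = 3 - D$)
$x = - \frac{5}{7}$ ($x = - 5 \left(\frac{1}{7} - \frac{2}{7}\right) \left(-1\right) = - 5 \left(\left(- \frac{1}{7}\right) \left(-1\right)\right) = \left(-5\right) \frac{1}{7} = - \frac{5}{7} \approx -0.71429$)
$y{\left(11 \right)} x = \left(3 - 11\right) \left(- \frac{5}{7}\right) = \left(-8\right) \left(- \frac{5}{7}\right) = \frac{40}{7}$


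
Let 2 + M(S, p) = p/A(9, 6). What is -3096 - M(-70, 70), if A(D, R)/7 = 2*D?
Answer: -27851/9 ≈ -3094.6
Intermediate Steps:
A(D, R) = 14*D (A(D, R) = 7*(2*D) = 14*D)
M(S, p) = -2 + p/126 (M(S, p) = -2 + p/((14*9)) = -2 + p/126)
-3096 - M(-70, 70) = -3096 - (-2 + (1/126)*70) = -3096 - (-2 + 5/9) = -3096 - 1*(-13/9) = -3096 + 13/9 = -27851/9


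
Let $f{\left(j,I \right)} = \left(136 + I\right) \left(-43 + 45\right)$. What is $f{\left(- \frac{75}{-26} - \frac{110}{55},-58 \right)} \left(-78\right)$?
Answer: $-12168$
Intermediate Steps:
$f{\left(j,I \right)} = 272 + 2 I$ ($f{\left(j,I \right)} = \left(136 + I\right) 2 = 272 + 2 I$)
$f{\left(- \frac{75}{-26} - \frac{110}{55},-58 \right)} \left(-78\right) = \left(272 + 2 \left(-58\right)\right) \left(-78\right) = \left(272 - 116\right) \left(-78\right) = 156 \left(-78\right) = -12168$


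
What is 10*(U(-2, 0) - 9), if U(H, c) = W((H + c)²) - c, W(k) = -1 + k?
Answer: -60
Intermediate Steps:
U(H, c) = -1 + (H + c)² - c (U(H, c) = (-1 + (H + c)²) - c = -1 + (H + c)² - c)
10*(U(-2, 0) - 9) = 10*((-1 + (-2 + 0)² - 1*0) - 9) = 10*((-1 + (-2)² + 0) - 9) = 10*((-1 + 4 + 0) - 9) = 10*(3 - 9) = 10*(-6) = -60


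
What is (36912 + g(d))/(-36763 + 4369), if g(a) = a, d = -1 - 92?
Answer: -12273/10798 ≈ -1.1366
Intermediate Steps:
d = -93
(36912 + g(d))/(-36763 + 4369) = (36912 - 93)/(-36763 + 4369) = 36819/(-32394) = 36819*(-1/32394) = -12273/10798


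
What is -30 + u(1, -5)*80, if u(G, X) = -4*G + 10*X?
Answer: -4350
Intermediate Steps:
-30 + u(1, -5)*80 = -30 + (-4*1 + 10*(-5))*80 = -30 + (-4 - 50)*80 = -30 - 54*80 = -30 - 4320 = -4350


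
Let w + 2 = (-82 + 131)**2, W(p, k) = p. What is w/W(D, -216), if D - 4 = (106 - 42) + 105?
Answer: 2399/173 ≈ 13.867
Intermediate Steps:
D = 173 (D = 4 + ((106 - 42) + 105) = 4 + (64 + 105) = 4 + 169 = 173)
w = 2399 (w = -2 + (-82 + 131)**2 = -2 + 49**2 = -2 + 2401 = 2399)
w/W(D, -216) = 2399/173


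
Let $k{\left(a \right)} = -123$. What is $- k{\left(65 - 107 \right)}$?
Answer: $123$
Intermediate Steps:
$- k{\left(65 - 107 \right)} = \left(-1\right) \left(-123\right) = 123$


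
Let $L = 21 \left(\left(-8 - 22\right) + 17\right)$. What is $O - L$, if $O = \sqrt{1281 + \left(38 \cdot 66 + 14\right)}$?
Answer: $273 + \sqrt{3803} \approx 334.67$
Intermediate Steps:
$L = -273$ ($L = 21 \left(-30 + 17\right) = 21 \left(-13\right) = -273$)
$O = \sqrt{3803}$ ($O = \sqrt{1281 + \left(2508 + 14\right)} = \sqrt{1281 + 2522} = \sqrt{3803} \approx 61.668$)
$O - L = \sqrt{3803} - -273 = \sqrt{3803} + 273 = 273 + \sqrt{3803}$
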